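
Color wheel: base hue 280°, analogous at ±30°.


Base hue: 280°
Left analog: (280 - 30) mod 360 = 250°
Right analog: (280 + 30) mod 360 = 310°
Analogous hues = 250° and 310°


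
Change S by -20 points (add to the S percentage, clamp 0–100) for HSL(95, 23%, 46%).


Original S = 23%
Adjustment = -20 percentage points
New S = 23 + (-20) = 3
Clamp to [0, 100] → 3
= HSL(95°, 3%, 46%)


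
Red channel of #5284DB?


Color: #5284DB
R = 52 = 82
G = 84 = 132
B = DB = 219
Red = 82


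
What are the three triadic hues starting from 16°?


Triadic: equally spaced at 120° intervals
H1 = 16°
H2 = (16 + 120) mod 360 = 136°
H3 = (16 + 240) mod 360 = 256°
Triadic = 16°, 136°, 256°


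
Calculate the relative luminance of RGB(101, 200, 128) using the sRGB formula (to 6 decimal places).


Linearize each channel (sRGB transfer function): c = v/255; c_lin = c/12.92 if c ≤ 0.04045, else ((c+0.055)/1.055)^2.4
  R: 101/255 ≈ 0.396078 > 0.04045 → ((0.396078+0.055)/1.055)^2.4 ≈ 0.130136
  G: 200/255 ≈ 0.784314 > 0.04045 → ((0.784314+0.055)/1.055)^2.4 ≈ 0.577580
  B: 128/255 ≈ 0.501961 > 0.04045 → ((0.501961+0.055)/1.055)^2.4 ≈ 0.215861
R_lin = 0.130136, G_lin = 0.577580, B_lin = 0.215861
L = 0.2126×R + 0.7152×G + 0.0722×B
L = 0.2126×0.130136 + 0.7152×0.577580 + 0.0722×0.215861
L ≈ 0.456338


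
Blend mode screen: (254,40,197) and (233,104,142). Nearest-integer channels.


Screen: C = 255 - (255-A)×(255-B)/255, rounded to nearest integer
R: 255 - (255-254)×(255-233)/255 = 255 - 22/255 ≈ 255 - 0.086 = 254.914 → 255
G: 255 - (255-40)×(255-104)/255 = 255 - 32465/255 ≈ 255 - 127.314 = 127.686 → 128
B: 255 - (255-197)×(255-142)/255 = 255 - 6554/255 ≈ 255 - 25.702 = 229.298 → 229
= RGB(255, 128, 229)


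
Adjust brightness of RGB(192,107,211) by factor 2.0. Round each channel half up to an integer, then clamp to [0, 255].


Multiply each channel by 2.0, round half up, clamp to [0, 255]
R: 192×2.0 = 384 → clamp → 255
G: 107×2.0 = 214
B: 211×2.0 = 422 → clamp → 255
= RGB(255, 214, 255)


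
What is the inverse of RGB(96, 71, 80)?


Invert: (255-R, 255-G, 255-B)
R: 255-96 = 159
G: 255-71 = 184
B: 255-80 = 175
= RGB(159, 184, 175)


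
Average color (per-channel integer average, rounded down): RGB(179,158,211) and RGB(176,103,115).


Midpoint: each channel = ⌊(C₁+C₂)/2⌋
R: ⌊(179+176)/2⌋ = 177
G: ⌊(158+103)/2⌋ = 130
B: ⌊(211+115)/2⌋ = 163
= RGB(177, 130, 163)


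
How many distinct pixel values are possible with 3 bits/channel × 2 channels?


Total bits = 3 bits/channel × 2 channels = 6 bits
Distinct pixel values = 2^6
= 64 pixel values


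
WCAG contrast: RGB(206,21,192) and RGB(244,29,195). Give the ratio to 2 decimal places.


Linearize each sRGB channel c=v/255: c/12.92 if c ≤ 0.04045 else ((c+0.055)/1.055)^2.4
L = 0.2126×R_lin + 0.7152×G_lin + 0.0722×B_lin
Color 1 (206,21,192):
  R=206: 206/255≈0.8078 > 0.04045 → ((0.8078+0.055)/1.055)^2.4 ≈ 0.61721
  G=21: 21/255≈0.0824 > 0.04045 → ((0.0824+0.055)/1.055)^2.4 ≈ 0.00750
  B=192: 192/255≈0.7529 > 0.04045 → ((0.7529+0.055)/1.055)^2.4 ≈ 0.52712
  L1 = 0.2126×0.61721 + 0.7152×0.00750 + 0.0722×0.52712 ≈ 0.17464
Color 2 (244,29,195):
  R=244: 244/255≈0.9569 > 0.04045 → ((0.9569+0.055)/1.055)^2.4 ≈ 0.90466
  G=29: 29/255≈0.1137 > 0.04045 → ((0.1137+0.055)/1.055)^2.4 ≈ 0.01229
  B=195: 195/255≈0.7647 > 0.04045 → ((0.7647+0.055)/1.055)^2.4 ≈ 0.54572
  L2 = 0.2126×0.90466 + 0.7152×0.01229 + 0.0722×0.54572 ≈ 0.24052
Lighter = 0.24052, Darker = 0.17464
Ratio = (L_lighter + 0.05) / (L_darker + 0.05)
Ratio = (0.24052 + 0.05) / (0.17464 + 0.05) = 0.29052 / 0.22464 ≈ 1.2933
Ratio ≈ 1.29:1


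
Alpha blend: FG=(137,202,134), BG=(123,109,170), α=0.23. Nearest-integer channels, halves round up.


C = α×F + (1-α)×B, with 1-α = 0.77
R: 0.23×137 + 0.77×123 = 31.51 + 94.71 = 126.22 → 126
G: 0.23×202 + 0.77×109 = 46.46 + 83.93 = 130.39 → 130
B: 0.23×134 + 0.77×170 = 30.82 + 130.90 = 161.72 → 162
= RGB(126, 130, 162)


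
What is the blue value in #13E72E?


Color: #13E72E
R = 13 = 19
G = E7 = 231
B = 2E = 46
Blue = 46


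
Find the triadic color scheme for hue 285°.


Triadic: equally spaced at 120° intervals
H1 = 285°
H2 = (285 + 120) mod 360 = 45°
H3 = (285 + 240) mod 360 = 165°
Triadic = 285°, 45°, 165°


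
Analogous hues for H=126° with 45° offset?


Base hue: 126°
Left analog: (126 - 45) mod 360 = 81°
Right analog: (126 + 45) mod 360 = 171°
Analogous hues = 81° and 171°


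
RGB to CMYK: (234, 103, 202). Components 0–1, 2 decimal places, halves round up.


R'=234/255≈0.9176, G'=103/255≈0.4039, B'=202/255≈0.7922
K = 1 - max(R',G',B') = 1 - 234/255 = 21/255 = 0.08235… → 0.08
(1-R'-K)/(1-K) simplifies to (max-R)/max with max = 234:
C = (234-234)/234 = 0/234 = 0 → 0.00
M = (234-103)/234 = 131/234 = 0.55982… → 0.56
Y = (234-202)/234 = 32/234 = 0.13675… → 0.14
= CMYK(0.00, 0.56, 0.14, 0.08)


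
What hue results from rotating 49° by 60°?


New hue = (H + rotation) mod 360
New hue = (49 + 60) mod 360
= 109 mod 360
= 109°


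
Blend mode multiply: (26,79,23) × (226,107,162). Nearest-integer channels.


Multiply: C = A×B/255, rounded to nearest integer
R: 26×226/255 = 5876/255 ≈ 23.043 → 23
G: 79×107/255 = 8453/255 ≈ 33.149 → 33
B: 23×162/255 = 3726/255 ≈ 14.612 → 15
= RGB(23, 33, 15)


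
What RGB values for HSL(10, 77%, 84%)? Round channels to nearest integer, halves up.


H=10°, S=0.77, L=0.84
C = (1-|2L-1|)×S = (1-|0.68|)×0.77 = 0.2464
H' = H/60 = 10/60 ≈ 0.1667; X = C×(1-|H' mod 2 - 1|) ≈ 0.0411
m = L - C/2 = 0.84 - 0.1232 = 0.7168
Sector ⌊H'⌋ = 0 → (R',G',B') = (0.2464, ≈0.0411, 0.0)
RGB = ((R'+m)×255, (G'+m)×255, (B'+m)×255) = (245.616, 193.256, 182.784)
Round half up → RGB(246, 193, 183)


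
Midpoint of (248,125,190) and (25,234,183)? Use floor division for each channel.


Midpoint: each channel = ⌊(C₁+C₂)/2⌋
R: ⌊(248+25)/2⌋ = 136
G: ⌊(125+234)/2⌋ = 179
B: ⌊(190+183)/2⌋ = 186
= RGB(136, 179, 186)


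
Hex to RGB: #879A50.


87 → 135 (R)
9A → 154 (G)
50 → 80 (B)
= RGB(135, 154, 80)


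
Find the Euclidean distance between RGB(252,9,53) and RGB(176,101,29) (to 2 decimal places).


d = √[(R₁-R₂)² + (G₁-G₂)² + (B₁-B₂)²]
d = √[(252-176)² + (9-101)² + (53-29)²]
d = √[5776 + 8464 + 576]
d = √14816
d ≈ 121.72


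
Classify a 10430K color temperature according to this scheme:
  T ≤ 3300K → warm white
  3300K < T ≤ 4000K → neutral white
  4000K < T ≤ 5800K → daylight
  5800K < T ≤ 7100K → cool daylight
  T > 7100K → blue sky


Temperature: 10430K
10430K > 7100K → blue sky
Classification: blue sky


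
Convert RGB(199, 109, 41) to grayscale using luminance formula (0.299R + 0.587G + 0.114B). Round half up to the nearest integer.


Gray = 0.299×R + 0.587×G + 0.114×B
Gray = 0.299×199 + 0.587×109 + 0.114×41
Gray = 59.501 + 63.983 + 4.674
Gray = 128.158 → round half up → 128
Gray = 128


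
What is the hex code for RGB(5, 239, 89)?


R = 5 → 05 (hex)
G = 239 → EF (hex)
B = 89 → 59 (hex)
Hex = #05EF59


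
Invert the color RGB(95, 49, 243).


Invert: (255-R, 255-G, 255-B)
R: 255-95 = 160
G: 255-49 = 206
B: 255-243 = 12
= RGB(160, 206, 12)


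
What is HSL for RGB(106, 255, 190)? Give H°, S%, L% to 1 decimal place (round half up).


Normalize: R'=106/255≈0.4157, G'=255/255≈1.0000, B'=190/255≈0.7451
Max=255/255, Min=106/255, Δ=Max-Min=149/255
L = (Max+Min)/2 = (255+106)/510 = 361/510 = 0.70784… → L = 70.8%
L > 0.5 → S = Δ/(2-Max-Min) = 149/(510-255-106) = 149/149 = 1 → S = 100.0%
(the 1/255 factors cancel in S and H, so raw channel differences can be used)
Max is G' → H = 60 × ((B-R)/Δ + 2) = 60 × ((190-106)/149 + 2)
  84/149 + 2 = 0.5637… + 2 = 2.5637…
  H = 60 × 2.5637… = 153.825…° → H = 153.8°
= HSL(153.8°, 100.0%, 70.8%)


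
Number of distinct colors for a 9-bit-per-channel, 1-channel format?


Total bits = 9 bits/channel × 1 channels = 9 bits
Distinct colors = 2^9
= 512 colors


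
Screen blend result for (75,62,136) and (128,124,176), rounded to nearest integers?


Screen: C = 255 - (255-A)×(255-B)/255, rounded to nearest integer
R: 255 - (255-75)×(255-128)/255 = 255 - 22860/255 ≈ 255 - 89.647 = 165.353 → 165
G: 255 - (255-62)×(255-124)/255 = 255 - 25283/255 ≈ 255 - 99.149 = 155.851 → 156
B: 255 - (255-136)×(255-176)/255 = 255 - 9401/255 ≈ 255 - 36.867 = 218.133 → 218
= RGB(165, 156, 218)


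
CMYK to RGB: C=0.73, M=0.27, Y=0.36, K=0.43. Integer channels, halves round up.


R = 255 × (1-C) × (1-K) = 255 × 0.27 × 0.57 = 39.2445 → 39
G = 255 × (1-M) × (1-K) = 255 × 0.73 × 0.57 = 106.1055 → 106
B = 255 × (1-Y) × (1-K) = 255 × 0.64 × 0.57 = 93.024 → 93
= RGB(39, 106, 93)


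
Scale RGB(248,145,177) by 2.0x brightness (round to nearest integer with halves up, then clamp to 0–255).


Multiply each channel by 2.0, round half up, clamp to [0, 255]
R: 248×2.0 = 496 → clamp → 255
G: 145×2.0 = 290 → clamp → 255
B: 177×2.0 = 354 → clamp → 255
= RGB(255, 255, 255)


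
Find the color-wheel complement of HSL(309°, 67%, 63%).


Complement = opposite side of color wheel = hue + 180°
H' = (309 + 180) mod 360 = 129°
S and L unchanged.
= HSL(129°, 67%, 63%)


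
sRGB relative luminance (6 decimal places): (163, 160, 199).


Linearize each channel (sRGB transfer function): c = v/255; c_lin = c/12.92 if c ≤ 0.04045, else ((c+0.055)/1.055)^2.4
  R: 163/255 ≈ 0.639216 > 0.04045 → ((0.639216+0.055)/1.055)^2.4 ≈ 0.366253
  G: 160/255 ≈ 0.627451 > 0.04045 → ((0.627451+0.055)/1.055)^2.4 ≈ 0.351533
  B: 199/255 ≈ 0.780392 > 0.04045 → ((0.780392+0.055)/1.055)^2.4 ≈ 0.571125
R_lin = 0.366253, G_lin = 0.351533, B_lin = 0.571125
L = 0.2126×R + 0.7152×G + 0.0722×B
L = 0.2126×0.366253 + 0.7152×0.351533 + 0.0722×0.571125
L ≈ 0.370517


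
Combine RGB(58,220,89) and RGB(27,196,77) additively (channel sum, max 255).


Additive: each channel = min(255, C₁+C₂)
R: 58+27 = 85 → 85
G: 220+196 = 416 → 255
B: 89+77 = 166 → 166
= RGB(85, 255, 166)


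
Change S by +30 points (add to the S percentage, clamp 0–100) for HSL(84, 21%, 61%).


Original S = 21%
Adjustment = +30 percentage points
New S = 21 + (30) = 51
Clamp to [0, 100] → 51
= HSL(84°, 51%, 61%)


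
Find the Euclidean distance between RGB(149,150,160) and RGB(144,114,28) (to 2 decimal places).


d = √[(R₁-R₂)² + (G₁-G₂)² + (B₁-B₂)²]
d = √[(149-144)² + (150-114)² + (160-28)²]
d = √[25 + 1296 + 17424]
d = √18745
d ≈ 136.91


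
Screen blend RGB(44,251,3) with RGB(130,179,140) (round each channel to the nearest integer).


Screen: C = 255 - (255-A)×(255-B)/255, rounded to nearest integer
R: 255 - (255-44)×(255-130)/255 = 255 - 26375/255 ≈ 255 - 103.431 = 151.569 → 152
G: 255 - (255-251)×(255-179)/255 = 255 - 304/255 ≈ 255 - 1.192 = 253.808 → 254
B: 255 - (255-3)×(255-140)/255 = 255 - 28980/255 ≈ 255 - 113.647 = 141.353 → 141
= RGB(152, 254, 141)


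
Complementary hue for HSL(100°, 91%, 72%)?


Complement = opposite side of color wheel = hue + 180°
H' = (100 + 180) mod 360 = 280°
S and L unchanged.
= HSL(280°, 91%, 72%)


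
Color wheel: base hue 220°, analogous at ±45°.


Base hue: 220°
Left analog: (220 - 45) mod 360 = 175°
Right analog: (220 + 45) mod 360 = 265°
Analogous hues = 175° and 265°


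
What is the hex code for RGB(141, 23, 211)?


R = 141 → 8D (hex)
G = 23 → 17 (hex)
B = 211 → D3 (hex)
Hex = #8D17D3


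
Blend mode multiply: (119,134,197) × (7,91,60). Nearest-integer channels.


Multiply: C = A×B/255, rounded to nearest integer
R: 119×7/255 = 833/255 ≈ 3.267 → 3
G: 134×91/255 = 12194/255 ≈ 47.820 → 48
B: 197×60/255 = 11820/255 ≈ 46.353 → 46
= RGB(3, 48, 46)


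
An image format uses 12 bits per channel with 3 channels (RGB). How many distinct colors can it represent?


Total bits = 12 bits/channel × 3 channels = 36 bits
Distinct colors = 2^36
= 68,719,476,736 colors


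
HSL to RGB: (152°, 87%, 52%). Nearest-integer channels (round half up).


H=152°, S=0.87, L=0.52
C = (1-|2L-1|)×S = (1-|0.04|)×0.87 = 0.8352
H' = H/60 = 152/60 ≈ 2.5333; X = C×(1-|H' mod 2 - 1|) = 0.44544
m = L - C/2 = 0.52 - 0.4176 = 0.1024
Sector ⌊H'⌋ = 2 → (R',G',B') = (0.0, 0.8352, 0.44544)
RGB = ((R'+m)×255, (G'+m)×255, (B'+m)×255) = (26.112, 239.088, 139.6992)
Round half up → RGB(26, 239, 140)


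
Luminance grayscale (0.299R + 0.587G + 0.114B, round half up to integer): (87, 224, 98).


Gray = 0.299×R + 0.587×G + 0.114×B
Gray = 0.299×87 + 0.587×224 + 0.114×98
Gray = 26.013 + 131.488 + 11.172
Gray = 168.673 → round half up → 169
Gray = 169


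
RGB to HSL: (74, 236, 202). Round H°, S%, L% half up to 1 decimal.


Normalize: R'=74/255≈0.2902, G'=236/255≈0.9255, B'=202/255≈0.7922
Max=236/255, Min=74/255, Δ=Max-Min=162/255
L = (Max+Min)/2 = (236+74)/510 = 310/510 = 0.60784… → L = 60.8%
L > 0.5 → S = Δ/(2-Max-Min) = 162/(510-236-74) = 162/200 = 0.81 → S = 81.0%
(the 1/255 factors cancel in S and H, so raw channel differences can be used)
Max is G' → H = 60 × ((B-R)/Δ + 2) = 60 × ((202-74)/162 + 2)
  128/162 + 2 = 0.7901… + 2 = 2.7901…
  H = 60 × 2.7901… = 167.407…° → H = 167.4°
= HSL(167.4°, 81.0%, 60.8%)


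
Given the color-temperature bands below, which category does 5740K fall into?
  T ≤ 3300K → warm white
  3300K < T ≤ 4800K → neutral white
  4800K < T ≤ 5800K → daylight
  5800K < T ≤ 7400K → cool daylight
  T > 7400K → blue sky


Temperature: 5740K
4800K < 5740K ≤ 5800K → daylight
Classification: daylight


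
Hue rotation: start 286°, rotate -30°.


New hue = (H + rotation) mod 360
New hue = (286 -30) mod 360
= 256 mod 360
= 256°


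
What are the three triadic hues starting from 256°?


Triadic: equally spaced at 120° intervals
H1 = 256°
H2 = (256 + 120) mod 360 = 16°
H3 = (256 + 240) mod 360 = 136°
Triadic = 256°, 16°, 136°


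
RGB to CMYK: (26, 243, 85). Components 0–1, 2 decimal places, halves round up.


R'=26/255≈0.1020, G'=243/255≈0.9529, B'=85/255≈0.3333
K = 1 - max(R',G',B') = 1 - 243/255 = 12/255 = 0.04705… → 0.05
(1-R'-K)/(1-K) simplifies to (max-R)/max with max = 243:
C = (243-26)/243 = 217/243 = 0.89300… → 0.89
M = (243-243)/243 = 0/243 = 0 → 0.00
Y = (243-85)/243 = 158/243 = 0.65020… → 0.65
= CMYK(0.89, 0.00, 0.65, 0.05)


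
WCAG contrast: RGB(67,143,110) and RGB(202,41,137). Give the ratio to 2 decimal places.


Linearize each sRGB channel c=v/255: c/12.92 if c ≤ 0.04045 else ((c+0.055)/1.055)^2.4
L = 0.2126×R_lin + 0.7152×G_lin + 0.0722×B_lin
Color 1 (67,143,110):
  R=67: 67/255≈0.2627 > 0.04045 → ((0.2627+0.055)/1.055)^2.4 ≈ 0.05613
  G=143: 143/255≈0.5608 > 0.04045 → ((0.5608+0.055)/1.055)^2.4 ≈ 0.27468
  B=110: 110/255≈0.4314 > 0.04045 → ((0.4314+0.055)/1.055)^2.4 ≈ 0.15593
  L1 = 0.2126×0.05613 + 0.7152×0.27468 + 0.0722×0.15593 ≈ 0.21964
Color 2 (202,41,137):
  R=202: 202/255≈0.7922 > 0.04045 → ((0.7922+0.055)/1.055)^2.4 ≈ 0.59062
  G=41: 41/255≈0.1608 > 0.04045 → ((0.1608+0.055)/1.055)^2.4 ≈ 0.02217
  B=137: 137/255≈0.5373 > 0.04045 → ((0.5373+0.055)/1.055)^2.4 ≈ 0.25016
  L2 = 0.2126×0.59062 + 0.7152×0.02217 + 0.0722×0.25016 ≈ 0.15949
Lighter = 0.21964, Darker = 0.15949
Ratio = (L_lighter + 0.05) / (L_darker + 0.05)
Ratio = (0.21964 + 0.05) / (0.15949 + 0.05) = 0.26964 / 0.20949 ≈ 1.2872
Ratio ≈ 1.29:1


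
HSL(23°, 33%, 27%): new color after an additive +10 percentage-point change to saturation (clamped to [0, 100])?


Original S = 33%
Adjustment = +10 percentage points
New S = 33 + (10) = 43
Clamp to [0, 100] → 43
= HSL(23°, 43%, 27%)


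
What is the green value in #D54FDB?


Color: #D54FDB
R = D5 = 213
G = 4F = 79
B = DB = 219
Green = 79


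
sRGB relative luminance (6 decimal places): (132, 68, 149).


Linearize each channel (sRGB transfer function): c = v/255; c_lin = c/12.92 if c ≤ 0.04045, else ((c+0.055)/1.055)^2.4
  R: 132/255 ≈ 0.517647 > 0.04045 → ((0.517647+0.055)/1.055)^2.4 ≈ 0.230740
  G: 68/255 ≈ 0.266667 > 0.04045 → ((0.266667+0.055)/1.055)^2.4 ≈ 0.057805
  B: 149/255 ≈ 0.584314 > 0.04045 → ((0.584314+0.055)/1.055)^2.4 ≈ 0.300544
R_lin = 0.230740, G_lin = 0.057805, B_lin = 0.300544
L = 0.2126×R + 0.7152×G + 0.0722×B
L = 0.2126×0.230740 + 0.7152×0.057805 + 0.0722×0.300544
L ≈ 0.112097


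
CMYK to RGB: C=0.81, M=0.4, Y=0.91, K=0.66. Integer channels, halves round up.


R = 255 × (1-C) × (1-K) = 255 × 0.19 × 0.34 = 16.473 → 16
G = 255 × (1-M) × (1-K) = 255 × 0.60 × 0.34 = 52.02 → 52
B = 255 × (1-Y) × (1-K) = 255 × 0.09 × 0.34 = 7.803 → 8
= RGB(16, 52, 8)


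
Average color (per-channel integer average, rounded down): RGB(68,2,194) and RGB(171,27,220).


Midpoint: each channel = ⌊(C₁+C₂)/2⌋
R: ⌊(68+171)/2⌋ = 119
G: ⌊(2+27)/2⌋ = 14
B: ⌊(194+220)/2⌋ = 207
= RGB(119, 14, 207)


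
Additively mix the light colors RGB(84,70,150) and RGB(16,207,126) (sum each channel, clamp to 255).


Additive: each channel = min(255, C₁+C₂)
R: 84+16 = 100 → 100
G: 70+207 = 277 → 255
B: 150+126 = 276 → 255
= RGB(100, 255, 255)


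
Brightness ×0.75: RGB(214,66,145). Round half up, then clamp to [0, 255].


Multiply each channel by 0.75, round half up, clamp to [0, 255]
R: 214×0.75 = 160.5 → round → 161
G: 66×0.75 = 49.5 → round → 50
B: 145×0.75 = 108.75 → round → 109
= RGB(161, 50, 109)


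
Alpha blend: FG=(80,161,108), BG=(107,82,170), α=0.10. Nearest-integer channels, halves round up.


C = α×F + (1-α)×B, with 1-α = 0.90
R: 0.10×80 + 0.90×107 = 8.00 + 96.30 = 104.30 → 104
G: 0.10×161 + 0.90×82 = 16.10 + 73.80 = 89.90 → 90
B: 0.10×108 + 0.90×170 = 10.80 + 153.00 = 163.80 → 164
= RGB(104, 90, 164)


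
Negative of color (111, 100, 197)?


Invert: (255-R, 255-G, 255-B)
R: 255-111 = 144
G: 255-100 = 155
B: 255-197 = 58
= RGB(144, 155, 58)


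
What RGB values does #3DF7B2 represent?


3D → 61 (R)
F7 → 247 (G)
B2 → 178 (B)
= RGB(61, 247, 178)


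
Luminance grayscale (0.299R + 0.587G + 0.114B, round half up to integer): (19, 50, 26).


Gray = 0.299×R + 0.587×G + 0.114×B
Gray = 0.299×19 + 0.587×50 + 0.114×26
Gray = 5.681 + 29.350 + 2.964
Gray = 37.995 → round half up → 38
Gray = 38


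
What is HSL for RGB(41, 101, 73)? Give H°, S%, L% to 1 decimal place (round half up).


Normalize: R'=41/255≈0.1608, G'=101/255≈0.3961, B'=73/255≈0.2863
Max=101/255, Min=41/255, Δ=Max-Min=60/255
L = (Max+Min)/2 = (101+41)/510 = 142/510 = 0.27843… → L = 27.8%
L ≤ 0.5 → S = Δ/(Max+Min) = 60/(101+41) = 60/142 = 0.42253… → S = 42.3%
(the 1/255 factors cancel in S and H, so raw channel differences can be used)
Max is G' → H = 60 × ((B-R)/Δ + 2) = 60 × ((73-41)/60 + 2)
  32/60 + 2 = 0.5333… + 2 = 2.5333…
  H = 60 × 2.5333… = 152° → H = 152.0°
= HSL(152.0°, 42.3%, 27.8%)


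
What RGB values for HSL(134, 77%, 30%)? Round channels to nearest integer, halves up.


H=134°, S=0.77, L=0.30
C = (1-|2L-1|)×S = (1-|-0.40|)×0.77 = 0.462
H' = H/60 = 134/60 ≈ 2.2333; X = C×(1-|H' mod 2 - 1|) = 0.1078
m = L - C/2 = 0.30 - 0.231 = 0.069
Sector ⌊H'⌋ = 2 → (R',G',B') = (0.0, 0.462, 0.1078)
RGB = ((R'+m)×255, (G'+m)×255, (B'+m)×255) = (17.595, 135.405, 45.084)
Round half up → RGB(18, 135, 45)


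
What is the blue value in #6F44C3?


Color: #6F44C3
R = 6F = 111
G = 44 = 68
B = C3 = 195
Blue = 195


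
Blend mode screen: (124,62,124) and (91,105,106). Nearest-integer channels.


Screen: C = 255 - (255-A)×(255-B)/255, rounded to nearest integer
R: 255 - (255-124)×(255-91)/255 = 255 - 21484/255 ≈ 255 - 84.251 = 170.749 → 171
G: 255 - (255-62)×(255-105)/255 = 255 - 28950/255 ≈ 255 - 113.529 = 141.471 → 141
B: 255 - (255-124)×(255-106)/255 = 255 - 19519/255 ≈ 255 - 76.545 = 178.455 → 178
= RGB(171, 141, 178)


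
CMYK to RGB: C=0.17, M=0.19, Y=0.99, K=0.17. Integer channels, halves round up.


R = 255 × (1-C) × (1-K) = 255 × 0.83 × 0.83 = 175.6695 → 176
G = 255 × (1-M) × (1-K) = 255 × 0.81 × 0.83 = 171.4365 → 171
B = 255 × (1-Y) × (1-K) = 255 × 0.01 × 0.83 = 2.1165 → 2
= RGB(176, 171, 2)


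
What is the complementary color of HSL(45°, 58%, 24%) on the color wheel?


Complement = opposite side of color wheel = hue + 180°
H' = (45 + 180) mod 360 = 225°
S and L unchanged.
= HSL(225°, 58%, 24%)


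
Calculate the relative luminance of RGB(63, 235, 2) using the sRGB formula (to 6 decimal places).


Linearize each channel (sRGB transfer function): c = v/255; c_lin = c/12.92 if c ≤ 0.04045, else ((c+0.055)/1.055)^2.4
  R: 63/255 ≈ 0.247059 > 0.04045 → ((0.247059+0.055)/1.055)^2.4 ≈ 0.049707
  G: 235/255 ≈ 0.921569 > 0.04045 → ((0.921569+0.055)/1.055)^2.4 ≈ 0.830770
  B: 2/255 ≈ 0.007843 ≤ 0.04045 → 0.007843/12.92 ≈ 0.000607
R_lin = 0.049707, G_lin = 0.830770, B_lin = 0.000607
L = 0.2126×R + 0.7152×G + 0.0722×B
L = 0.2126×0.049707 + 0.7152×0.830770 + 0.0722×0.000607
L ≈ 0.604778


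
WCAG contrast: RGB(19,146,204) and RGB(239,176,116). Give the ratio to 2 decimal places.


Linearize each sRGB channel c=v/255: c/12.92 if c ≤ 0.04045 else ((c+0.055)/1.055)^2.4
L = 0.2126×R_lin + 0.7152×G_lin + 0.0722×B_lin
Color 1 (19,146,204):
  R=19: 19/255≈0.0745 > 0.04045 → ((0.0745+0.055)/1.055)^2.4 ≈ 0.00651
  G=146: 146/255≈0.5725 > 0.04045 → ((0.5725+0.055)/1.055)^2.4 ≈ 0.28744
  B=204: 204/255≈0.8000 > 0.04045 → ((0.8000+0.055)/1.055)^2.4 ≈ 0.60383
  L1 = 0.2126×0.00651 + 0.7152×0.28744 + 0.0722×0.60383 ≈ 0.25056
Color 2 (239,176,116):
  R=239: 239/255≈0.9373 > 0.04045 → ((0.9373+0.055)/1.055)^2.4 ≈ 0.86316
  G=176: 176/255≈0.6902 > 0.04045 → ((0.6902+0.055)/1.055)^2.4 ≈ 0.43415
  B=116: 116/255≈0.4549 > 0.04045 → ((0.4549+0.055)/1.055)^2.4 ≈ 0.17465
  L2 = 0.2126×0.86316 + 0.7152×0.43415 + 0.0722×0.17465 ≈ 0.50662
Lighter = 0.50662, Darker = 0.25056
Ratio = (L_lighter + 0.05) / (L_darker + 0.05)
Ratio = (0.50662 + 0.05) / (0.25056 + 0.05) = 0.55662 / 0.30056 ≈ 1.8520
Ratio ≈ 1.85:1


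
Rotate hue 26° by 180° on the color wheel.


New hue = (H + rotation) mod 360
New hue = (26 + 180) mod 360
= 206 mod 360
= 206°


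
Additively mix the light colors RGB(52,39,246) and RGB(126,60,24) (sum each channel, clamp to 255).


Additive: each channel = min(255, C₁+C₂)
R: 52+126 = 178 → 178
G: 39+60 = 99 → 99
B: 246+24 = 270 → 255
= RGB(178, 99, 255)


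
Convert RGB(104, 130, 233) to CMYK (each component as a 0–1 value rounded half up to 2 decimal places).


R'=104/255≈0.4078, G'=130/255≈0.5098, B'=233/255≈0.9137
K = 1 - max(R',G',B') = 1 - 233/255 = 22/255 = 0.08627… → 0.09
(1-R'-K)/(1-K) simplifies to (max-R)/max with max = 233:
C = (233-104)/233 = 129/233 = 0.55364… → 0.55
M = (233-130)/233 = 103/233 = 0.44206… → 0.44
Y = (233-233)/233 = 0/233 = 0 → 0.00
= CMYK(0.55, 0.44, 0.00, 0.09)


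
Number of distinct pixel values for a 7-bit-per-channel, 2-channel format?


Total bits = 7 bits/channel × 2 channels = 14 bits
Distinct pixel values = 2^14
= 16,384 pixel values


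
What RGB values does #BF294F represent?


BF → 191 (R)
29 → 41 (G)
4F → 79 (B)
= RGB(191, 41, 79)


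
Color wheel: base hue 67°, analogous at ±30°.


Base hue: 67°
Left analog: (67 - 30) mod 360 = 37°
Right analog: (67 + 30) mod 360 = 97°
Analogous hues = 37° and 97°


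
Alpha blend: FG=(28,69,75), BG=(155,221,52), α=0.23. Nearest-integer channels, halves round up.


C = α×F + (1-α)×B, with 1-α = 0.77
R: 0.23×28 + 0.77×155 = 6.44 + 119.35 = 125.79 → 126
G: 0.23×69 + 0.77×221 = 15.87 + 170.17 = 186.04 → 186
B: 0.23×75 + 0.77×52 = 17.25 + 40.04 = 57.29 → 57
= RGB(126, 186, 57)


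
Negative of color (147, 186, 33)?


Invert: (255-R, 255-G, 255-B)
R: 255-147 = 108
G: 255-186 = 69
B: 255-33 = 222
= RGB(108, 69, 222)


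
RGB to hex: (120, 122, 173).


R = 120 → 78 (hex)
G = 122 → 7A (hex)
B = 173 → AD (hex)
Hex = #787AAD


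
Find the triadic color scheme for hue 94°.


Triadic: equally spaced at 120° intervals
H1 = 94°
H2 = (94 + 120) mod 360 = 214°
H3 = (94 + 240) mod 360 = 334°
Triadic = 94°, 214°, 334°


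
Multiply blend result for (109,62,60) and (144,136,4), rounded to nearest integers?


Multiply: C = A×B/255, rounded to nearest integer
R: 109×144/255 = 15696/255 ≈ 61.553 → 62
G: 62×136/255 = 8432/255 ≈ 33.067 → 33
B: 60×4/255 = 240/255 ≈ 0.941 → 1
= RGB(62, 33, 1)


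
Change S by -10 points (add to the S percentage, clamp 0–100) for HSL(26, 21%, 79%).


Original S = 21%
Adjustment = -10 percentage points
New S = 21 + (-10) = 11
Clamp to [0, 100] → 11
= HSL(26°, 11%, 79%)


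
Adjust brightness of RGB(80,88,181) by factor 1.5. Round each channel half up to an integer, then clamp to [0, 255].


Multiply each channel by 1.5, round half up, clamp to [0, 255]
R: 80×1.5 = 120
G: 88×1.5 = 132
B: 181×1.5 = 271.5 → round → 272 → clamp → 255
= RGB(120, 132, 255)


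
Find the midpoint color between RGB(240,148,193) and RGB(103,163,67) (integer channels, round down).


Midpoint: each channel = ⌊(C₁+C₂)/2⌋
R: ⌊(240+103)/2⌋ = 171
G: ⌊(148+163)/2⌋ = 155
B: ⌊(193+67)/2⌋ = 130
= RGB(171, 155, 130)


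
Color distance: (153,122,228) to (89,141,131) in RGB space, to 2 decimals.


d = √[(R₁-R₂)² + (G₁-G₂)² + (B₁-B₂)²]
d = √[(153-89)² + (122-141)² + (228-131)²]
d = √[4096 + 361 + 9409]
d = √13866
d ≈ 117.75


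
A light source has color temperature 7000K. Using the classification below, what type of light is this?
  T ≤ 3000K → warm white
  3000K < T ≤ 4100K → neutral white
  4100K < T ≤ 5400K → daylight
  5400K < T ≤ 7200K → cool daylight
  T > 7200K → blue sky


Temperature: 7000K
5400K < 7000K ≤ 7200K → cool daylight
Classification: cool daylight


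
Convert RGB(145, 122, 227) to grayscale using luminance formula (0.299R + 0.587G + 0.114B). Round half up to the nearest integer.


Gray = 0.299×R + 0.587×G + 0.114×B
Gray = 0.299×145 + 0.587×122 + 0.114×227
Gray = 43.355 + 71.614 + 25.878
Gray = 140.847 → round half up → 141
Gray = 141


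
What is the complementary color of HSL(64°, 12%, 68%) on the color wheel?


Complement = opposite side of color wheel = hue + 180°
H' = (64 + 180) mod 360 = 244°
S and L unchanged.
= HSL(244°, 12%, 68%)


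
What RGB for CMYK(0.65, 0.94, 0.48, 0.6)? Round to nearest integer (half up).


R = 255 × (1-C) × (1-K) = 255 × 0.35 × 0.40 = 35.7 → 36
G = 255 × (1-M) × (1-K) = 255 × 0.06 × 0.40 = 6.12 → 6
B = 255 × (1-Y) × (1-K) = 255 × 0.52 × 0.40 = 53.04 → 53
= RGB(36, 6, 53)


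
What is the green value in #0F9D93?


Color: #0F9D93
R = 0F = 15
G = 9D = 157
B = 93 = 147
Green = 157


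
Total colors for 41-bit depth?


Colors = 2^bits = 2^41
= 2,199,023,255,552 colors


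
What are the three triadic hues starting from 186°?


Triadic: equally spaced at 120° intervals
H1 = 186°
H2 = (186 + 120) mod 360 = 306°
H3 = (186 + 240) mod 360 = 66°
Triadic = 186°, 306°, 66°


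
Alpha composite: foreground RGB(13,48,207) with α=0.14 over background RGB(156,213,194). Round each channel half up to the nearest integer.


C = α×F + (1-α)×B, with 1-α = 0.86
R: 0.14×13 + 0.86×156 = 1.82 + 134.16 = 135.98 → 136
G: 0.14×48 + 0.86×213 = 6.72 + 183.18 = 189.90 → 190
B: 0.14×207 + 0.86×194 = 28.98 + 166.84 = 195.82 → 196
= RGB(136, 190, 196)


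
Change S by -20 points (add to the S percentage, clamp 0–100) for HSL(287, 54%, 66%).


Original S = 54%
Adjustment = -20 percentage points
New S = 54 + (-20) = 34
Clamp to [0, 100] → 34
= HSL(287°, 34%, 66%)


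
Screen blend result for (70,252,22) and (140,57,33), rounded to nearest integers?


Screen: C = 255 - (255-A)×(255-B)/255, rounded to nearest integer
R: 255 - (255-70)×(255-140)/255 = 255 - 21275/255 ≈ 255 - 83.431 = 171.569 → 172
G: 255 - (255-252)×(255-57)/255 = 255 - 594/255 ≈ 255 - 2.329 = 252.671 → 253
B: 255 - (255-22)×(255-33)/255 = 255 - 51726/255 ≈ 255 - 202.847 = 52.153 → 52
= RGB(172, 253, 52)


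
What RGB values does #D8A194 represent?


D8 → 216 (R)
A1 → 161 (G)
94 → 148 (B)
= RGB(216, 161, 148)


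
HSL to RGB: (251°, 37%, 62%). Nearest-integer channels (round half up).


H=251°, S=0.37, L=0.62
C = (1-|2L-1|)×S = (1-|0.24|)×0.37 = 0.2812
H' = H/60 = 251/60 ≈ 4.1833; X = C×(1-|H' mod 2 - 1|) ≈ 0.0516
m = L - C/2 = 0.62 - 0.1406 = 0.4794
Sector ⌊H'⌋ = 4 → (R',G',B') = (≈0.0516, 0.0, 0.2812)
RGB = ((R'+m)×255, (G'+m)×255, (B'+m)×255) = (135.3931, 122.247, 193.953)
Round half up → RGB(135, 122, 194)


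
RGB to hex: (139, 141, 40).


R = 139 → 8B (hex)
G = 141 → 8D (hex)
B = 40 → 28 (hex)
Hex = #8B8D28


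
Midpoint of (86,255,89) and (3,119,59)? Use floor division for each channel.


Midpoint: each channel = ⌊(C₁+C₂)/2⌋
R: ⌊(86+3)/2⌋ = 44
G: ⌊(255+119)/2⌋ = 187
B: ⌊(89+59)/2⌋ = 74
= RGB(44, 187, 74)


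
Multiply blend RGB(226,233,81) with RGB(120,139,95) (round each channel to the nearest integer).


Multiply: C = A×B/255, rounded to nearest integer
R: 226×120/255 = 27120/255 ≈ 106.353 → 106
G: 233×139/255 = 32387/255 ≈ 127.008 → 127
B: 81×95/255 = 7695/255 ≈ 30.176 → 30
= RGB(106, 127, 30)


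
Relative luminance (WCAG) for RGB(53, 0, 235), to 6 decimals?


Linearize each channel (sRGB transfer function): c = v/255; c_lin = c/12.92 if c ≤ 0.04045, else ((c+0.055)/1.055)^2.4
  R: 53/255 ≈ 0.207843 > 0.04045 → ((0.207843+0.055)/1.055)^2.4 ≈ 0.035601
  G: 0/255 ≈ 0.000000 ≤ 0.04045 → 0.000000/12.92 ≈ 0.000000
  B: 235/255 ≈ 0.921569 > 0.04045 → ((0.921569+0.055)/1.055)^2.4 ≈ 0.830770
R_lin = 0.035601, G_lin = 0.000000, B_lin = 0.830770
L = 0.2126×R + 0.7152×G + 0.0722×B
L = 0.2126×0.035601 + 0.7152×0.000000 + 0.0722×0.830770
L ≈ 0.067550


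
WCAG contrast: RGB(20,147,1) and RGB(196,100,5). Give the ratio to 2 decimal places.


Linearize each sRGB channel c=v/255: c/12.92 if c ≤ 0.04045 else ((c+0.055)/1.055)^2.4
L = 0.2126×R_lin + 0.7152×G_lin + 0.0722×B_lin
Color 1 (20,147,1):
  R=20: 20/255≈0.0784 > 0.04045 → ((0.0784+0.055)/1.055)^2.4 ≈ 0.00700
  G=147: 147/255≈0.5765 > 0.04045 → ((0.5765+0.055)/1.055)^2.4 ≈ 0.29177
  B=1: 1/255≈0.0039 ≤ 0.04045 → 0.0039/12.92 ≈ 0.00030
  L1 = 0.2126×0.00700 + 0.7152×0.29177 + 0.0722×0.00030 ≈ 0.21018
Color 2 (196,100,5):
  R=196: 196/255≈0.7686 > 0.04045 → ((0.7686+0.055)/1.055)^2.4 ≈ 0.55201
  G=100: 100/255≈0.3922 > 0.04045 → ((0.3922+0.055)/1.055)^2.4 ≈ 0.12744
  B=5: 5/255≈0.0196 ≤ 0.04045 → 0.0196/12.92 ≈ 0.00152
  L2 = 0.2126×0.55201 + 0.7152×0.12744 + 0.0722×0.00152 ≈ 0.20861
Lighter = 0.21018, Darker = 0.20861
Ratio = (L_lighter + 0.05) / (L_darker + 0.05)
Ratio = (0.21018 + 0.05) / (0.20861 + 0.05) = 0.26018 / 0.25861 ≈ 1.0061
Ratio ≈ 1.01:1


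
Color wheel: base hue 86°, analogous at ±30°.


Base hue: 86°
Left analog: (86 - 30) mod 360 = 56°
Right analog: (86 + 30) mod 360 = 116°
Analogous hues = 56° and 116°


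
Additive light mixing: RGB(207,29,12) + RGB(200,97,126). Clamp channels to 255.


Additive: each channel = min(255, C₁+C₂)
R: 207+200 = 407 → 255
G: 29+97 = 126 → 126
B: 12+126 = 138 → 138
= RGB(255, 126, 138)


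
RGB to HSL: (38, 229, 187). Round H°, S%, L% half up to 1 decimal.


Normalize: R'=38/255≈0.1490, G'=229/255≈0.8980, B'=187/255≈0.7333
Max=229/255, Min=38/255, Δ=Max-Min=191/255
L = (Max+Min)/2 = (229+38)/510 = 267/510 = 0.52352… → L = 52.4%
L > 0.5 → S = Δ/(2-Max-Min) = 191/(510-229-38) = 191/243 = 0.78600… → S = 78.6%
(the 1/255 factors cancel in S and H, so raw channel differences can be used)
Max is G' → H = 60 × ((B-R)/Δ + 2) = 60 × ((187-38)/191 + 2)
  149/191 + 2 = 0.7801… + 2 = 2.7801…
  H = 60 × 2.7801… = 166.806…° → H = 166.8°
= HSL(166.8°, 78.6%, 52.4%)


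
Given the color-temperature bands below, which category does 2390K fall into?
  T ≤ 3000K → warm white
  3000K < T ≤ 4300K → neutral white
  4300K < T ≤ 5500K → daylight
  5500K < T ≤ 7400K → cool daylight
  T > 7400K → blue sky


Temperature: 2390K
2390K ≤ 3000K → warm white
Classification: warm white


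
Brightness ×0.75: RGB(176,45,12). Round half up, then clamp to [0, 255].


Multiply each channel by 0.75, round half up, clamp to [0, 255]
R: 176×0.75 = 132
G: 45×0.75 = 33.75 → round → 34
B: 12×0.75 = 9
= RGB(132, 34, 9)


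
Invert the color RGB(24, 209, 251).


Invert: (255-R, 255-G, 255-B)
R: 255-24 = 231
G: 255-209 = 46
B: 255-251 = 4
= RGB(231, 46, 4)


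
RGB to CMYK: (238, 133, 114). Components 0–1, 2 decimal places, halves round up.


R'=238/255≈0.9333, G'=133/255≈0.5216, B'=114/255≈0.4471
K = 1 - max(R',G',B') = 1 - 238/255 = 17/255 = 0.06666… → 0.07
(1-R'-K)/(1-K) simplifies to (max-R)/max with max = 238:
C = (238-238)/238 = 0/238 = 0 → 0.00
M = (238-133)/238 = 105/238 = 0.44117… → 0.44
Y = (238-114)/238 = 124/238 = 0.52100… → 0.52
= CMYK(0.00, 0.44, 0.52, 0.07)


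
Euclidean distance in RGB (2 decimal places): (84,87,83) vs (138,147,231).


d = √[(R₁-R₂)² + (G₁-G₂)² + (B₁-B₂)²]
d = √[(84-138)² + (87-147)² + (83-231)²]
d = √[2916 + 3600 + 21904]
d = √28420
d ≈ 168.58


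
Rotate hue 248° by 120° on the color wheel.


New hue = (H + rotation) mod 360
New hue = (248 + 120) mod 360
= 368 mod 360
= 8°


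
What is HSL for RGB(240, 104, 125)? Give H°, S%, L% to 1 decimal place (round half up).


Normalize: R'=240/255≈0.9412, G'=104/255≈0.4078, B'=125/255≈0.4902
Max=240/255, Min=104/255, Δ=Max-Min=136/255
L = (Max+Min)/2 = (240+104)/510 = 344/510 = 0.67450… → L = 67.5%
L > 0.5 → S = Δ/(2-Max-Min) = 136/(510-240-104) = 136/166 = 0.81927… → S = 81.9%
(the 1/255 factors cancel in S and H, so raw channel differences can be used)
Max is R' → H = 60 × (((G-B)/Δ) mod 6) = 60 × (((104-125)/136) mod 6)
  (-21)/136 = -0.1544…; negative, so add 6 → 5.8455…
  H = 60 × 5.8455… = 350.735…° → H = 350.7°
= HSL(350.7°, 81.9%, 67.5%)


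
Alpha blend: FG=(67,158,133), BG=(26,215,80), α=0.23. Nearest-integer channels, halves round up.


C = α×F + (1-α)×B, with 1-α = 0.77
R: 0.23×67 + 0.77×26 = 15.41 + 20.02 = 35.43 → 35
G: 0.23×158 + 0.77×215 = 36.34 + 165.55 = 201.89 → 202
B: 0.23×133 + 0.77×80 = 30.59 + 61.60 = 92.19 → 92
= RGB(35, 202, 92)


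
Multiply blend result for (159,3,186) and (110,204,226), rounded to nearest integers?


Multiply: C = A×B/255, rounded to nearest integer
R: 159×110/255 = 17490/255 ≈ 68.588 → 69
G: 3×204/255 = 612/255 ≈ 2.400 → 2
B: 186×226/255 = 42036/255 ≈ 164.847 → 165
= RGB(69, 2, 165)


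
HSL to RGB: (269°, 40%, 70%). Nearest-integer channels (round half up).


H=269°, S=0.40, L=0.70
C = (1-|2L-1|)×S = (1-|0.40|)×0.40 = 0.24
H' = H/60 = 269/60 ≈ 4.4833; X = C×(1-|H' mod 2 - 1|) = 0.116
m = L - C/2 = 0.70 - 0.12 = 0.58
Sector ⌊H'⌋ = 4 → (R',G',B') = (0.116, 0.0, 0.24)
RGB = ((R'+m)×255, (G'+m)×255, (B'+m)×255) = (177.48, 147.9, 209.1)
Round half up → RGB(177, 148, 209)


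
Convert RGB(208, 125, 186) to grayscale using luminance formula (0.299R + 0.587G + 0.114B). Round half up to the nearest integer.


Gray = 0.299×R + 0.587×G + 0.114×B
Gray = 0.299×208 + 0.587×125 + 0.114×186
Gray = 62.192 + 73.375 + 21.204
Gray = 156.771 → round half up → 157
Gray = 157


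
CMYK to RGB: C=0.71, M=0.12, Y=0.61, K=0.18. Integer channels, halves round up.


R = 255 × (1-C) × (1-K) = 255 × 0.29 × 0.82 = 60.639 → 61
G = 255 × (1-M) × (1-K) = 255 × 0.88 × 0.82 = 184.008 → 184
B = 255 × (1-Y) × (1-K) = 255 × 0.39 × 0.82 = 81.549 → 82
= RGB(61, 184, 82)


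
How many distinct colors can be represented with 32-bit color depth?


Colors = 2^bits = 2^32
= 4,294,967,296 colors


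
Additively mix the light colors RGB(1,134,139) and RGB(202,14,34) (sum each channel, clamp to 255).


Additive: each channel = min(255, C₁+C₂)
R: 1+202 = 203 → 203
G: 134+14 = 148 → 148
B: 139+34 = 173 → 173
= RGB(203, 148, 173)


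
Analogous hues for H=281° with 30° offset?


Base hue: 281°
Left analog: (281 - 30) mod 360 = 251°
Right analog: (281 + 30) mod 360 = 311°
Analogous hues = 251° and 311°


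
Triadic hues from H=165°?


Triadic: equally spaced at 120° intervals
H1 = 165°
H2 = (165 + 120) mod 360 = 285°
H3 = (165 + 240) mod 360 = 45°
Triadic = 165°, 285°, 45°


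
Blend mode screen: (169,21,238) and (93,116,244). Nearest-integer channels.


Screen: C = 255 - (255-A)×(255-B)/255, rounded to nearest integer
R: 255 - (255-169)×(255-93)/255 = 255 - 13932/255 ≈ 255 - 54.635 = 200.365 → 200
G: 255 - (255-21)×(255-116)/255 = 255 - 32526/255 ≈ 255 - 127.553 = 127.447 → 127
B: 255 - (255-238)×(255-244)/255 = 255 - 187/255 ≈ 255 - 0.733 = 254.267 → 254
= RGB(200, 127, 254)


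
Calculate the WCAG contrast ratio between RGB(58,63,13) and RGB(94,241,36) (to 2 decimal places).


Linearize each sRGB channel c=v/255: c/12.92 if c ≤ 0.04045 else ((c+0.055)/1.055)^2.4
L = 0.2126×R_lin + 0.7152×G_lin + 0.0722×B_lin
Color 1 (58,63,13):
  R=58: 58/255≈0.2275 > 0.04045 → ((0.2275+0.055)/1.055)^2.4 ≈ 0.04231
  G=63: 63/255≈0.2471 > 0.04045 → ((0.2471+0.055)/1.055)^2.4 ≈ 0.04971
  B=13: 13/255≈0.0510 > 0.04045 → ((0.0510+0.055)/1.055)^2.4 ≈ 0.00402
  L1 = 0.2126×0.04231 + 0.7152×0.04971 + 0.0722×0.00402 ≈ 0.04484
Color 2 (94,241,36):
  R=94: 94/255≈0.3686 > 0.04045 → ((0.3686+0.055)/1.055)^2.4 ≈ 0.11193
  G=241: 241/255≈0.9451 > 0.04045 → ((0.9451+0.055)/1.055)^2.4 ≈ 0.87962
  B=36: 36/255≈0.1412 > 0.04045 → ((0.1412+0.055)/1.055)^2.4 ≈ 0.01764
  L2 = 0.2126×0.11193 + 0.7152×0.87962 + 0.0722×0.01764 ≈ 0.65418
Lighter = 0.65418, Darker = 0.04484
Ratio = (L_lighter + 0.05) / (L_darker + 0.05)
Ratio = (0.65418 + 0.05) / (0.04484 + 0.05) = 0.70418 / 0.09484 ≈ 7.4252
Ratio ≈ 7.43:1


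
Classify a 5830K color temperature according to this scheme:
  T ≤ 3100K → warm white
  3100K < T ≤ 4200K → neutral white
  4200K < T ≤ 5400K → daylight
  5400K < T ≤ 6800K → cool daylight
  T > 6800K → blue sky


Temperature: 5830K
5400K < 5830K ≤ 6800K → cool daylight
Classification: cool daylight


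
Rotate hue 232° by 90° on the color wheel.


New hue = (H + rotation) mod 360
New hue = (232 + 90) mod 360
= 322 mod 360
= 322°


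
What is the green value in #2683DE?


Color: #2683DE
R = 26 = 38
G = 83 = 131
B = DE = 222
Green = 131


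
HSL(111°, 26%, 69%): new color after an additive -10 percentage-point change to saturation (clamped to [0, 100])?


Original S = 26%
Adjustment = -10 percentage points
New S = 26 + (-10) = 16
Clamp to [0, 100] → 16
= HSL(111°, 16%, 69%)


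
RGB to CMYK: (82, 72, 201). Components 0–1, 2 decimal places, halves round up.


R'=82/255≈0.3216, G'=72/255≈0.2824, B'=201/255≈0.7882
K = 1 - max(R',G',B') = 1 - 201/255 = 54/255 = 0.21176… → 0.21
(1-R'-K)/(1-K) simplifies to (max-R)/max with max = 201:
C = (201-82)/201 = 119/201 = 0.59203… → 0.59
M = (201-72)/201 = 129/201 = 0.64179… → 0.64
Y = (201-201)/201 = 0/201 = 0 → 0.00
= CMYK(0.59, 0.64, 0.00, 0.21)
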